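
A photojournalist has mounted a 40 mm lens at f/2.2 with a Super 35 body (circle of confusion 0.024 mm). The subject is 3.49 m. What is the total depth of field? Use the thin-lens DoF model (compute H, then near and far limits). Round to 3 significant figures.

0.805 m

Hyperfocal distance H = f²/(N·c) + f = 40²/(2.2 × 0.024) + 40 = 1600/0.0528 + 40 ≈ 30343.0 mm ≈ 30.34 m.
Near limit Dn = s·(H − f)/(H + s − 2f) = 3490 × (30343.0 − 40) / (30343.0 + 3490 − 2 × 40) = 3490 × 30303.0 / 33753.0 ≈ 3133.28 mm.
Far limit Df = s·(H − f)/(H − s) = 3490 × (30343.0 − 40) / (30343.0 − 3490) = 3490 × 30303.0 / 26853.0 ≈ 3938.39 mm.
Depth of field = Df − Dn = 3938.39 − 3133.28 ≈ 805.11 mm ≈ 0.805 m.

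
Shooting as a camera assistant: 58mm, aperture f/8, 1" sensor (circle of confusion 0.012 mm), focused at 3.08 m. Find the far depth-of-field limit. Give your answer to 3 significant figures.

Hyperfocal distance H = f²/(N·c) + f = 58²/(8 × 0.012) + 58 = 3364/0.096 + 58 ≈ 35099.7 mm ≈ 35.10 m.
Far limit Df = s·(H − f)/(H − s) = 3080 × (35099.7 − 58) / (35099.7 − 3080) = 3080 × 35041.7 / 32019.7 ≈ 3370.7 mm ≈ 3.37 m.

3.37 m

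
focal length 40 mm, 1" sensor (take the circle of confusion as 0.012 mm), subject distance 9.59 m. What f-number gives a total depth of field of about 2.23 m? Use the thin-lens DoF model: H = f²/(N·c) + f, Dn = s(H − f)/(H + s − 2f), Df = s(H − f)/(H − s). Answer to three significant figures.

f/1.60

Write h = H − f = f²/(N·c). The thin-lens limits are Dn = s·h/(h + (s−f)) and Df = s·h/(h − (s−f)), so DoF = Df − Dn = 2·s·(s−f)·h / (h² − (s−f)²).
That is a quadratic in h: DoF·h² − 2·s·(s−f)·h − DoF·(s−f)² = 0 ⇒ h = (s−f)·(s + √(s² + DoF²)) / DoF = 9550 × (9590 + √(9590² + 2230²)) / 2230 = 9550 × (9590 + 9845.86) / 2230 ≈ 83234 mm.
Then N = f²/(c·h) = 40² / (0.012 × 83234) = 1600 / 998.81 ≈ 1.60.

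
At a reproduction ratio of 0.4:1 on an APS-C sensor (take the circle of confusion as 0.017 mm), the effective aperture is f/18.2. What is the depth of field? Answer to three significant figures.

3.87 mm

At magnification m, DoF ≈ 2·N_eff·c/m² = 2 × 18.2 × 0.017 / 0.4² = 0.6188 / 0.16 ≈ 3.87 mm.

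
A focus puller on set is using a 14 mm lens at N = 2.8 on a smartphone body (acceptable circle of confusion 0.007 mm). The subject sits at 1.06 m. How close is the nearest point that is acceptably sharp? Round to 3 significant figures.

0.960 m

Hyperfocal distance H = f²/(N·c) + f = 14²/(2.8 × 0.007) + 14 = 196/0.0196 + 14 ≈ 10014.0 mm ≈ 10.01 m.
Near limit Dn = s·(H − f)/(H + s − 2f) = 1060 × (10014.0 − 14) / (10014.0 + 1060 − 2 × 14) = 1060 × 10000.0 / 11046.0 ≈ 959.62 mm ≈ 0.960 m.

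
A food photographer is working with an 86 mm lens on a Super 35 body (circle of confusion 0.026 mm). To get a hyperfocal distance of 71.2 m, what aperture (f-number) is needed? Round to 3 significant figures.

Rearrange H = f²/(N·c) + f for N: N = f² / ((H − f)·c).
N = 86² / ((71200 − 86) × 0.026) = 7396 / 1849 ≈ 4.

f/4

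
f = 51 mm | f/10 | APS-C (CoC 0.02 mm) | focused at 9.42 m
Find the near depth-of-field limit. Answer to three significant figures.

Hyperfocal distance H = f²/(N·c) + f = 51²/(10 × 0.02) + 51 = 2601/0.2 + 51 ≈ 13056.0 mm ≈ 13.06 m.
Near limit Dn = s·(H − f)/(H + s − 2f) = 9420 × (13056.0 − 51) / (13056.0 + 9420 − 2 × 51) = 9420 × 13005.0 / 22374.0 ≈ 5475.4 mm ≈ 5.48 m.

5.48 m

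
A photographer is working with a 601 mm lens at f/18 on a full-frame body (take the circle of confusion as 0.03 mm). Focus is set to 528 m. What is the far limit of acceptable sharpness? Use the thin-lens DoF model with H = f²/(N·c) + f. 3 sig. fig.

2500 m

Hyperfocal distance H = f²/(N·c) + f = 601²/(18 × 0.03) + 601 = 361201/0.54 + 601 ≈ 669491.7 mm ≈ 669.5 m.
Far limit Df = s·(H − f)/(H − s) = 528000 × (669491.7 − 601) / (669491.7 − 528000) = 528000 × 668890.7 / 141491.7 ≈ 2496077 mm ≈ 2500 m.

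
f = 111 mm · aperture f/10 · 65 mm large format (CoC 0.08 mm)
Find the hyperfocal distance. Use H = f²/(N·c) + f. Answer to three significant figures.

15.5 m

Hyperfocal distance H = f²/(N·c) + f = 111²/(10 × 0.08) + 111 = 12321/0.8 + 111 ≈ 15512.2 mm ≈ 15.5 m.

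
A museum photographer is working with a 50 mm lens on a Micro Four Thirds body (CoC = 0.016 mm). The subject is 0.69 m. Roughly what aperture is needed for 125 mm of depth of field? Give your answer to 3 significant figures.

f/21.9

Write h = H − f = f²/(N·c). The thin-lens limits are Dn = s·h/(h + (s−f)) and Df = s·h/(h − (s−f)), so DoF = Df − Dn = 2·s·(s−f)·h / (h² − (s−f)²).
That is a quadratic in h: DoF·h² − 2·s·(s−f)·h − DoF·(s−f)² = 0 ⇒ h = (s−f)·(s + √(s² + DoF²)) / DoF = 640 × (690 + √(690² + 125²)) / 125 = 640 × (690 + 701.231) / 125 ≈ 7123.1 mm.
Then N = f²/(c·h) = 50² / (0.016 × 7123.1) = 2500 / 113.97 ≈ 21.9.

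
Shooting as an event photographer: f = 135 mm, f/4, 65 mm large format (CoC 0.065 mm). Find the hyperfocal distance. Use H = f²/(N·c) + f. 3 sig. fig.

70.2 m

Hyperfocal distance H = f²/(N·c) + f = 135²/(4 × 0.065) + 135 = 18225/0.26 + 135 ≈ 70231.2 mm ≈ 70.2 m.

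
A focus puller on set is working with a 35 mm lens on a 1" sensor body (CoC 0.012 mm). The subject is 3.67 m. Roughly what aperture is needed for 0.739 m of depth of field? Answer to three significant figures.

Write h = H − f = f²/(N·c). The thin-lens limits are Dn = s·h/(h + (s−f)) and Df = s·h/(h − (s−f)), so DoF = Df − Dn = 2·s·(s−f)·h / (h² − (s−f)²).
That is a quadratic in h: DoF·h² − 2·s·(s−f)·h − DoF·(s−f)² = 0 ⇒ h = (s−f)·(s + √(s² + DoF²)) / DoF = 3635 × (3670 + √(3670² + 739²)) / 739 = 3635 × (3670 + 3743.66) / 739 ≈ 36466 mm.
Then N = f²/(c·h) = 35² / (0.012 × 36466) = 1225 / 437.60 ≈ 2.80.

f/2.80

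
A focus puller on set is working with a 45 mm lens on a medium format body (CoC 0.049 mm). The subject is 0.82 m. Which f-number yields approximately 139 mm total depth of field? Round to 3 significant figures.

Write h = H − f = f²/(N·c). The thin-lens limits are Dn = s·h/(h + (s−f)) and Df = s·h/(h − (s−f)), so DoF = Df − Dn = 2·s·(s−f)·h / (h² − (s−f)²).
That is a quadratic in h: DoF·h² − 2·s·(s−f)·h − DoF·(s−f)² = 0 ⇒ h = (s−f)·(s + √(s² + DoF²)) / DoF = 775 × (820 + √(820² + 139²)) / 139 = 775 × (820 + 831.698) / 139 ≈ 9209.1 mm.
Then N = f²/(c·h) = 45² / (0.049 × 9209.1) = 2025 / 451.25 ≈ 4.49.

f/4.49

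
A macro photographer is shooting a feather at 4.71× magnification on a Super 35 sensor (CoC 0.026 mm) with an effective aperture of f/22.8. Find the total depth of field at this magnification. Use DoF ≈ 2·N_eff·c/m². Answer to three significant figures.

At magnification m, DoF ≈ 2·N_eff·c/m² = 2 × 22.8 × 0.026 / 4.71² = 1.186 / 22.18 ≈ 0.0534 mm.

0.0534 mm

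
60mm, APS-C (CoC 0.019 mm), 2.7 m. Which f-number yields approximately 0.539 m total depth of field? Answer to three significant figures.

Write h = H − f = f²/(N·c). The thin-lens limits are Dn = s·h/(h + (s−f)) and Df = s·h/(h − (s−f)), so DoF = Df − Dn = 2·s·(s−f)·h / (h² − (s−f)²).
That is a quadratic in h: DoF·h² − 2·s·(s−f)·h − DoF·(s−f)² = 0 ⇒ h = (s−f)·(s + √(s² + DoF²)) / DoF = 2640 × (2700 + √(2700² + 539²)) / 539 = 2640 × (2700 + 2753.27) / 539 ≈ 26710 mm.
Then N = f²/(c·h) = 60² / (0.019 × 26710) = 3600 / 507.49 ≈ 7.09.

f/7.09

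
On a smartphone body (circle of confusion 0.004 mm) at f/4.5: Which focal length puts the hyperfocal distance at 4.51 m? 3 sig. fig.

From H = f²/(N·c) + f, with f ≪ H: f ≈ √(H·N·c) = √(4510 × 4.5 × 0.004) = √81.180 ≈ 9.010 mm.
Exact: f² + N·c·f − N·c·H = 0 ⇒ f = (−N·c + √((N·c)² + 4·N·c·H))/2 = (−0.018 + √324.72)/2 ≈ 9.0010 mm ≈ 9.00 mm.

9.00 mm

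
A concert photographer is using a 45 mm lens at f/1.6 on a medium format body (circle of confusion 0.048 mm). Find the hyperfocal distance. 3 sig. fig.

Hyperfocal distance H = f²/(N·c) + f = 45²/(1.6 × 0.048) + 45 = 2025/0.0768 + 45 ≈ 26412.2 mm ≈ 26.4 m.

26.4 m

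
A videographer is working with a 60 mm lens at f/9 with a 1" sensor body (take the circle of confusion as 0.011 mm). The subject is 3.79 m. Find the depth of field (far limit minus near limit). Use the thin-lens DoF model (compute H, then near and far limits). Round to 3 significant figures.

0.786 m

Hyperfocal distance H = f²/(N·c) + f = 60²/(9 × 0.011) + 60 = 3600/0.099 + 60 ≈ 36423.6 mm ≈ 36.42 m.
Near limit Dn = s·(H − f)/(H + s − 2f) = 3790 × (36423.6 − 60) / (36423.6 + 3790 − 2 × 60) = 3790 × 36363.6 / 40093.6 ≈ 3437.41 mm.
Far limit Df = s·(H − f)/(H − s) = 3790 × (36423.6 − 60) / (36423.6 − 3790) = 3790 × 36363.6 / 32633.6 ≈ 4223.19 mm.
Depth of field = Df − Dn = 4223.19 − 3437.41 ≈ 785.78 mm ≈ 0.786 m.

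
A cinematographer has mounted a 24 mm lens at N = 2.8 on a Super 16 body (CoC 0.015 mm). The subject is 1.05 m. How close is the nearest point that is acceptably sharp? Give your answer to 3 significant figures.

0.977 m

Hyperfocal distance H = f²/(N·c) + f = 24²/(2.8 × 0.015) + 24 = 576/0.042 + 24 ≈ 13738.3 mm ≈ 13.74 m.
Near limit Dn = s·(H − f)/(H + s − 2f) = 1050 × (13738.3 − 24) / (13738.3 + 1050 − 2 × 24) = 1050 × 13714.3 / 14740.3 ≈ 976.91 mm ≈ 0.977 m.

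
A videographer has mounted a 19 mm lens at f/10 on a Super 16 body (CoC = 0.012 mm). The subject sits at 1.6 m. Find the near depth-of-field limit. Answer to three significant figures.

Hyperfocal distance H = f²/(N·c) + f = 19²/(10 × 0.012) + 19 = 361/0.12 + 19 ≈ 3027.3 mm ≈ 3.027 m.
Near limit Dn = s·(H − f)/(H + s − 2f) = 1600 × (3027.3 − 19) / (3027.3 + 1600 − 2 × 19) = 1600 × 3008.3 / 4589.3 ≈ 1048.8 mm ≈ 1.05 m.

1.05 m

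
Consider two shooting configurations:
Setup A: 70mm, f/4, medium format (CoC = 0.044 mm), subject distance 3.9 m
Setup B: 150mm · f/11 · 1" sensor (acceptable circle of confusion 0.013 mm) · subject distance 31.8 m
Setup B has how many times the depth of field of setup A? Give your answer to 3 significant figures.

Setup A: H = 70²/(4×0.044) + 70 ≈ 27910.9 mm; DoF = Df − Dn = 4522.1 − 3428.4 ≈ 1093.7 mm.
Setup B: H = 150²/(11×0.013) + 150 ≈ 157492.7 mm; DoF = Df − Dn = 39807 − 26475 ≈ 13332 mm.
Ratio = 13332 / 1093.7 ≈ 12.2.

12.2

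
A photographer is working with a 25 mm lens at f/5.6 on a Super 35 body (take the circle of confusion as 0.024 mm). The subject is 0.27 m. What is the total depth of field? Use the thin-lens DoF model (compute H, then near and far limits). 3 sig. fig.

28.5 mm

Hyperfocal distance H = f²/(N·c) + f = 25²/(5.6 × 0.024) + 25 = 625/0.1344 + 25 ≈ 4675.3 mm ≈ 4.675 m.
Near limit Dn = s·(H − f)/(H + s − 2f) = 270 × (4675.3 − 25) / (4675.3 + 270 − 2 × 25) = 270 × 4650.3 / 4895.3 ≈ 256.487 mm.
Far limit Df = s·(H − f)/(H − s) = 270 × (4675.3 − 25) / (4675.3 − 270) = 270 × 4650.3 / 4405.3 ≈ 285.016 mm.
Depth of field = Df − Dn = 285.016 − 256.487 ≈ 28.529 mm.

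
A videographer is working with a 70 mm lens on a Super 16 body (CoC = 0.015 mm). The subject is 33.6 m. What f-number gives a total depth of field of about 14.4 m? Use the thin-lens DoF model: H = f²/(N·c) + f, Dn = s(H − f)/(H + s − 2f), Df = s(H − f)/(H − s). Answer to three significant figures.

Write h = H − f = f²/(N·c). The thin-lens limits are Dn = s·h/(h + (s−f)) and Df = s·h/(h − (s−f)), so DoF = Df − Dn = 2·s·(s−f)·h / (h² − (s−f)²).
That is a quadratic in h: DoF·h² − 2·s·(s−f)·h − DoF·(s−f)² = 0 ⇒ h = (s−f)·(s + √(s² + DoF²)) / DoF = 33530 × (33600 + √(33600² + 14400²)) / 14400 = 33530 × (33600 + 36555.7) / 14400 ≈ 163356 mm.
Then N = f²/(c·h) = 70² / (0.015 × 163356) = 4900 / 2450.3 ≈ 2.00.

f/2.00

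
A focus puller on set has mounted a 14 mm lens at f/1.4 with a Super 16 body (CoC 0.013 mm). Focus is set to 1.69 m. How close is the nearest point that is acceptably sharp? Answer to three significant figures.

1.46 m

Hyperfocal distance H = f²/(N·c) + f = 14²/(1.4 × 0.013) + 14 = 196/0.0182 + 14 ≈ 10783.2 mm ≈ 10.78 m.
Near limit Dn = s·(H − f)/(H + s − 2f) = 1690 × (10783.2 − 14) / (10783.2 + 1690 − 2 × 14) = 1690 × 10769.2 / 12445.2 ≈ 1462.4 mm ≈ 1.46 m.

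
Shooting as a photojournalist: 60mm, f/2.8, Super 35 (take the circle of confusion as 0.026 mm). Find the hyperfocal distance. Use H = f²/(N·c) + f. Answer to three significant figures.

49.5 m

Hyperfocal distance H = f²/(N·c) + f = 60²/(2.8 × 0.026) + 60 = 3600/0.0728 + 60 ≈ 49510.5 mm ≈ 49.5 m.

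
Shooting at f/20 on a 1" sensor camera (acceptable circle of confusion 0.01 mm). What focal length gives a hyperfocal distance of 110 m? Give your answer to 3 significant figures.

148 mm

From H = f²/(N·c) + f, with f ≪ H: f ≈ √(H·N·c) = √(110000 × 20 × 0.01) = √22000 ≈ 148.3 mm.
The +f correction barely moves this — solving exactly, f² + N·c·f − N·c·H = 0 ⇒ f = (−N·c + √((N·c)² + 4·N·c·H))/2 = (−0.2 + √88000)/2 ≈ 148.22 mm, so f ≈ 148 mm.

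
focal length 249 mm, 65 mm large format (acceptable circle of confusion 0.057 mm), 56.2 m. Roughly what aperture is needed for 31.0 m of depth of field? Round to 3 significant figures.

f/5.01

Write h = H − f = f²/(N·c). The thin-lens limits are Dn = s·h/(h + (s−f)) and Df = s·h/(h − (s−f)), so DoF = Df − Dn = 2·s·(s−f)·h / (h² − (s−f)²).
That is a quadratic in h: DoF·h² − 2·s·(s−f)·h − DoF·(s−f)² = 0 ⇒ h = (s−f)·(s + √(s² + DoF²)) / DoF = 55951 × (56200 + √(56200² + 31000²)) / 31000 = 55951 × (56200 + 64182.9) / 31000 ≈ 217276 mm.
Then N = f²/(c·h) = 249² / (0.057 × 217276) = 62001 / 12385 ≈ 5.01.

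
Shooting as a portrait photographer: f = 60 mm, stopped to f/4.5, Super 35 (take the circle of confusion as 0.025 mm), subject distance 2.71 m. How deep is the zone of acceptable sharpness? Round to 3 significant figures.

Hyperfocal distance H = f²/(N·c) + f = 60²/(4.5 × 0.025) + 60 = 3600/0.1125 + 60 ≈ 32060.0 mm ≈ 32.06 m.
Near limit Dn = s·(H − f)/(H + s − 2f) = 2710 × (32060.0 − 60) / (32060.0 + 2710 − 2 × 60) = 2710 × 32000.0 / 34650.0 ≈ 2502.74 mm.
Far limit Df = s·(H − f)/(H − s) = 2710 × (32060.0 − 60) / (32060.0 − 2710) = 2710 × 32000.0 / 29350.0 ≈ 2954.68 mm.
Depth of field = Df − Dn = 2954.68 − 2502.74 ≈ 451.94 mm.

452 mm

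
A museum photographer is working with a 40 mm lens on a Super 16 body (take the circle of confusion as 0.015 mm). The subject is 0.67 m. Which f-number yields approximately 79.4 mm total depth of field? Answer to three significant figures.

f/10

Write h = H − f = f²/(N·c). The thin-lens limits are Dn = s·h/(h + (s−f)) and Df = s·h/(h − (s−f)), so DoF = Df − Dn = 2·s·(s−f)·h / (h² − (s−f)²).
That is a quadratic in h: DoF·h² − 2·s·(s−f)·h − DoF·(s−f)² = 0 ⇒ h = (s−f)·(s + √(s² + DoF²)) / DoF = 630 × (670 + √(670² + 79.4²)) / 79.4 = 630 × (670 + 674.688) / 79.4 ≈ 10669 mm.
Then N = f²/(c·h) = 40² / (0.015 × 10669) = 1600 / 160.04 ≈ 10.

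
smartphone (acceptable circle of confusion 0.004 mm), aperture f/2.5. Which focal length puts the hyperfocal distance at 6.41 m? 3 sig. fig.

8.00 mm

From H = f²/(N·c) + f, with f ≪ H: f ≈ √(H·N·c) = √(6410 × 2.5 × 0.004) = √64.100 ≈ 8.006 mm.
Exact: f² + N·c·f − N·c·H = 0 ⇒ f = (−N·c + √((N·c)² + 4·N·c·H))/2 = (−0.01 + √256.40)/2 ≈ 8.0012 mm ≈ 8.00 mm.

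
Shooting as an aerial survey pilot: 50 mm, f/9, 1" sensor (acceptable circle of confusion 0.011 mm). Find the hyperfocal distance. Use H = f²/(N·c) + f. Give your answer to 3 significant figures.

Hyperfocal distance H = f²/(N·c) + f = 50²/(9 × 0.011) + 50 = 2500/0.099 + 50 ≈ 25302.5 mm ≈ 25.3 m.

25.3 m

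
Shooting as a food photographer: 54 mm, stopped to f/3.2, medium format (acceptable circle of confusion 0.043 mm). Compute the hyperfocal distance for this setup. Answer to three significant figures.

Hyperfocal distance H = f²/(N·c) + f = 54²/(3.2 × 0.043) + 54 = 2916/0.1376 + 54 ≈ 21245.9 mm ≈ 21.2 m.

21.2 m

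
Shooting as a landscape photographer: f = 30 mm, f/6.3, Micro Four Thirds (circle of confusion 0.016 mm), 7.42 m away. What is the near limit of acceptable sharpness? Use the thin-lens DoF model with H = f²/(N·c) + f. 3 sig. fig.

4.06 m

Hyperfocal distance H = f²/(N·c) + f = 30²/(6.3 × 0.016) + 30 = 900/0.1008 + 30 ≈ 8958.6 mm ≈ 8.959 m.
Near limit Dn = s·(H − f)/(H + s − 2f) = 7420 × (8958.6 − 30) / (8958.6 + 7420 − 2 × 30) = 7420 × 8928.6 / 16318.6 ≈ 4059.8 mm ≈ 4.06 m.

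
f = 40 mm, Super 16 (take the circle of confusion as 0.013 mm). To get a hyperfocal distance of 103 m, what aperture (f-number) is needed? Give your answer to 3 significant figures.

f/1.20

Rearrange H = f²/(N·c) + f for N: N = f² / ((H − f)·c).
N = 40² / ((103000 − 40) × 0.013) = 1600 / 1338 ≈ 1.20.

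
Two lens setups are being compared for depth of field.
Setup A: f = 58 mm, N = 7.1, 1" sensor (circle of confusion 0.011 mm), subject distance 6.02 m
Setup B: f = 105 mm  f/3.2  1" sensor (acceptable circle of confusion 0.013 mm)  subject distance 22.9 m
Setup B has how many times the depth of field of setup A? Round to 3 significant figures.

2.34

Setup A: H = 58²/(7.1×0.011) + 58 ≈ 43131.0 mm; DoF = Df − Dn = 6987.1 − 5288.0 ≈ 1699.1 mm.
Setup B: H = 105²/(3.2×0.013) + 105 ≈ 265129.0 mm; DoF = Df − Dn = 25055.0 − 21086.3 ≈ 3968.7 mm.
Ratio = 3968.7 / 1699.1 ≈ 2.34.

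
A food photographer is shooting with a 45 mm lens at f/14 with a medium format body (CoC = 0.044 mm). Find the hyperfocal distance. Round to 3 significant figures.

Hyperfocal distance H = f²/(N·c) + f = 45²/(14 × 0.044) + 45 = 2025/0.616 + 45 ≈ 3332.3 mm ≈ 3.33 m.

3.33 m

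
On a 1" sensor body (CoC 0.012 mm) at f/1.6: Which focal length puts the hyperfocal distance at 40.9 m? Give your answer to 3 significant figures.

28.0 mm

From H = f²/(N·c) + f, with f ≪ H: f ≈ √(H·N·c) = √(40900 × 1.6 × 0.012) = √785.28 ≈ 28.02 mm.
The +f correction barely moves this — solving exactly, f² + N·c·f − N·c·H = 0 ⇒ f = (−N·c + √((N·c)² + 4·N·c·H))/2 = (−0.0192 + √3141.1)/2 ≈ 28.013 mm, so f ≈ 28.0 mm.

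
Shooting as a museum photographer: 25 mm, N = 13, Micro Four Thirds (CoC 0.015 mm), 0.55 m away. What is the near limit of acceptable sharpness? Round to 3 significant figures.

473 mm

Hyperfocal distance H = f²/(N·c) + f = 25²/(13 × 0.015) + 25 = 625/0.195 + 25 ≈ 3230.1 mm ≈ 3.230 m.
Near limit Dn = s·(H − f)/(H + s − 2f) = 550 × (3230.1 − 25) / (3230.1 + 550 − 2 × 25) = 550 × 3205.1 / 3730.1 ≈ 472.59 mm.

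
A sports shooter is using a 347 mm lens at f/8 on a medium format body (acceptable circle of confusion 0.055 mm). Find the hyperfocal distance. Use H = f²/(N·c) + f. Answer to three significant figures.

274 m

Hyperfocal distance H = f²/(N·c) + f = 347²/(8 × 0.055) + 347 = 120409/0.44 + 347 ≈ 274003.8 mm ≈ 274 m.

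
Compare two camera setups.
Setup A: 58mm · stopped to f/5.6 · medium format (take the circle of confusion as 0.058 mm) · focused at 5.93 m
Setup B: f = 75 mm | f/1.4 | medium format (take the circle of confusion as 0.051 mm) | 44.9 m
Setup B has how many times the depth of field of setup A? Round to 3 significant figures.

Setup A: H = 58²/(5.6×0.058) + 58 ≈ 10415.1 mm; DoF = Df − Dn = 13693.6 − 3784.4 ≈ 9909.2 mm.
Setup B: H = 75²/(1.4×0.051) + 75 ≈ 78856.5 mm; DoF = Df − Dn = 104171 − 28617 ≈ 75554 mm.
Ratio = 75554 / 9909.2 ≈ 7.62.

7.62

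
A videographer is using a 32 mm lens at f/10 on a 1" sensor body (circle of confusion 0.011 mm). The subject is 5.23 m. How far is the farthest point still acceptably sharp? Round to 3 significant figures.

11.8 m

Hyperfocal distance H = f²/(N·c) + f = 32²/(10 × 0.011) + 32 = 1024/0.11 + 32 ≈ 9341.1 mm ≈ 9.341 m.
Far limit Df = s·(H − f)/(H − s) = 5230 × (9341.1 − 32) / (9341.1 − 5230) = 5230 × 9309.1 / 4111.1 ≈ 11843 mm ≈ 11.8 m.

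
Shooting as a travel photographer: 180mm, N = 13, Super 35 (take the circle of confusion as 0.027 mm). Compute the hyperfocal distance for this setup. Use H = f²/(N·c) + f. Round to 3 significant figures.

Hyperfocal distance H = f²/(N·c) + f = 180²/(13 × 0.027) + 180 = 32400/0.351 + 180 ≈ 92487.7 mm ≈ 92.5 m.

92.5 m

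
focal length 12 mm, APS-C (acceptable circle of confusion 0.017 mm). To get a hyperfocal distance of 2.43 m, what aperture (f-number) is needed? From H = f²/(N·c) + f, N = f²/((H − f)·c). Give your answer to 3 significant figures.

f/3.50

Rearrange H = f²/(N·c) + f for N: N = f² / ((H − f)·c).
N = 12² / ((2430 − 12) × 0.017) = 144 / 41.11 ≈ 3.50.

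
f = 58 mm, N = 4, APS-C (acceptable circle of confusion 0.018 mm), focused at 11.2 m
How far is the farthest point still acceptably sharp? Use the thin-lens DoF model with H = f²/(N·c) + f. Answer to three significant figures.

14.7 m

Hyperfocal distance H = f²/(N·c) + f = 58²/(4 × 0.018) + 58 = 3364/0.072 + 58 ≈ 46780.2 mm ≈ 46.78 m.
Far limit Df = s·(H − f)/(H − s) = 11200 × (46780.2 − 58) / (46780.2 − 11200) = 11200 × 46722.2 / 35580.2 ≈ 14707 mm ≈ 14.7 m.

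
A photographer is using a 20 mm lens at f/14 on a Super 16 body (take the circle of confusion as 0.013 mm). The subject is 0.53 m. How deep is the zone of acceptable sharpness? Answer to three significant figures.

260 mm

Hyperfocal distance H = f²/(N·c) + f = 20²/(14 × 0.013) + 20 = 400/0.182 + 20 ≈ 2217.8 mm ≈ 2.218 m.
Near limit Dn = s·(H − f)/(H + s − 2f) = 530 × (2217.8 − 20) / (2217.8 + 530 − 2 × 20) = 530 × 2197.8 / 2707.8 ≈ 430.18 mm.
Far limit Df = s·(H − f)/(H − s) = 530 × (2217.8 − 20) / (2217.8 − 530) = 530 × 2197.8 / 1687.8 ≈ 690.15 mm.
Depth of field = Df − Dn = 690.15 − 430.18 ≈ 259.97 mm.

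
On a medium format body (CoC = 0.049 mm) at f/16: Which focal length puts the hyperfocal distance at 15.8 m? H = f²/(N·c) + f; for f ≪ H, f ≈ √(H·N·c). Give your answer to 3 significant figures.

111 mm

From H = f²/(N·c) + f, with f ≪ H: f ≈ √(H·N·c) = √(15800 × 16 × 0.049) = √12387 ≈ 111.3 mm.
The +f correction barely moves this — solving exactly, f² + N·c·f − N·c·H = 0 ⇒ f = (−N·c + √((N·c)² + 4·N·c·H))/2 = (−0.784 + √49549)/2 ≈ 110.91 mm, so f ≈ 111 mm.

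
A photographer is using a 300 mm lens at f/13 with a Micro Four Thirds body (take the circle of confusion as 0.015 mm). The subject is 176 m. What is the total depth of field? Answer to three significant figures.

Hyperfocal distance H = f²/(N·c) + f = 300²/(13 × 0.015) + 300 = 90000/0.195 + 300 ≈ 461838.5 mm ≈ 461.8 m.
Near limit Dn = s·(H − f)/(H + s − 2f) = 176000 × (461838.5 − 300) / (461838.5 + 176000 − 2 × 300) = 176000 × 461538.5 / 637238.5 ≈ 127473 mm.
Far limit Df = s·(H − f)/(H − s) = 176000 × (461838.5 − 300) / (461838.5 − 176000) = 176000 × 461538.5 / 285838.5 ≈ 284184 mm.
Depth of field = Df − Dn = 284184 − 127473 ≈ 156711 mm ≈ 157 m.

157 m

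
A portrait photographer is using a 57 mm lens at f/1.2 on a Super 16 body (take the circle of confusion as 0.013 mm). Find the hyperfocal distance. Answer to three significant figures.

Hyperfocal distance H = f²/(N·c) + f = 57²/(1.2 × 0.013) + 57 = 3249/0.0156 + 57 ≈ 208326.2 mm ≈ 208 m.

208 m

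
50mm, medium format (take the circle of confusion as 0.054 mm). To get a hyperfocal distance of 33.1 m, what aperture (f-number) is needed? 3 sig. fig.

f/1.40

Rearrange H = f²/(N·c) + f for N: N = f² / ((H − f)·c).
N = 50² / ((33100 − 50) × 0.054) = 2500 / 1785 ≈ 1.40.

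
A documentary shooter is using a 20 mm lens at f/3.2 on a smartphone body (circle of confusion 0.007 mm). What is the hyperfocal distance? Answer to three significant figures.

17.9 m

Hyperfocal distance H = f²/(N·c) + f = 20²/(3.2 × 0.007) + 20 = 400/0.0224 + 20 ≈ 17877.1 mm ≈ 17.9 m.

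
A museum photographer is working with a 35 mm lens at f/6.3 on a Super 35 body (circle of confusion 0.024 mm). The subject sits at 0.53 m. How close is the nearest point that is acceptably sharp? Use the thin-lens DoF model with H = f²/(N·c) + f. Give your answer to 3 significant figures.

Hyperfocal distance H = f²/(N·c) + f = 35²/(6.3 × 0.024) + 35 = 1225/0.1512 + 35 ≈ 8136.9 mm ≈ 8.137 m.
Near limit Dn = s·(H − f)/(H + s − 2f) = 530 × (8136.9 − 35) / (8136.9 + 530 − 2 × 35) = 530 × 8101.9 / 8596.9 ≈ 499.48 mm.

499 mm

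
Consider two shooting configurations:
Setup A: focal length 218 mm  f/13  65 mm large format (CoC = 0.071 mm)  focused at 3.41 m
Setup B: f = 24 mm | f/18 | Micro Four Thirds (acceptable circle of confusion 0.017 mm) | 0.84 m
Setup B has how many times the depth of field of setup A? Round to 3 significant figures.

2.11

Setup A: H = 218²/(13×0.071) + 218 ≈ 51706.6 mm; DoF = Df − Dn = 3635.37 − 3210.94 ≈ 424.43 mm.
Setup B: H = 24²/(18×0.017) + 24 ≈ 1906.4 mm; DoF = Df − Dn = 1482.79 − 585.98 ≈ 896.81 mm.
Ratio = 896.81 / 424.43 ≈ 2.11.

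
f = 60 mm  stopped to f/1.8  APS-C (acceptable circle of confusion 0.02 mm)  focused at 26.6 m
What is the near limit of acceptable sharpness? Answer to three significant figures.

21.0 m

Hyperfocal distance H = f²/(N·c) + f = 60²/(1.8 × 0.02) + 60 = 3600/0.036 + 60 ≈ 100060.0 mm ≈ 100.1 m.
Near limit Dn = s·(H − f)/(H + s − 2f) = 26600 × (100060.0 − 60) / (100060.0 + 26600 − 2 × 60) = 26600 × 100000.0 / 126540.0 ≈ 21021 mm ≈ 21.0 m.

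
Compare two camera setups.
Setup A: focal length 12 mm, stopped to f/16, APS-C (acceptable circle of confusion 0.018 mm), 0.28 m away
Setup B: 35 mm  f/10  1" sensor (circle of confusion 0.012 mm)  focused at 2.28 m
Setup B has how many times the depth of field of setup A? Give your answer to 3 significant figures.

2.50

Setup A: H = 12²/(16×0.018) + 12 ≈ 512.0 mm; DoF = Df − Dn = 603.45 − 182.29 ≈ 421.16 mm.
Setup B: H = 35²/(10×0.012) + 35 ≈ 10243.3 mm; DoF = Df − Dn = 2922.8 − 1869.0 ≈ 1053.8 mm.
Ratio = 1053.8 / 421.16 ≈ 2.50.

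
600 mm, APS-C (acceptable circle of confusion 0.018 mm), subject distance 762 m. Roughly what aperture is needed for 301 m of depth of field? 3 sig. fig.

Write h = H − f = f²/(N·c). The thin-lens limits are Dn = s·h/(h + (s−f)) and Df = s·h/(h − (s−f)), so DoF = Df − Dn = 2·s·(s−f)·h / (h² − (s−f)²).
That is a quadratic in h: DoF·h² − 2·s·(s−f)·h − DoF·(s−f)² = 0 ⇒ h = (s−f)·(s + √(s² + DoF²)) / DoF = 761400 × (762000 + √(762000² + 301000²)) / 301000 = 761400 × (762000 + 819295) / 301000 ≈ 3999994 mm.
Then N = f²/(c·h) = 600² / (0.018 × 3999994) = 360000 / 72000 ≈ 5.

f/5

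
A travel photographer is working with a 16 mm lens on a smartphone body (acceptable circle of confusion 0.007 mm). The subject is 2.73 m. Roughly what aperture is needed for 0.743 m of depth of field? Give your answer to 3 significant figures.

f/1.80

Write h = H − f = f²/(N·c). The thin-lens limits are Dn = s·h/(h + (s−f)) and Df = s·h/(h − (s−f)), so DoF = Df − Dn = 2·s·(s−f)·h / (h² − (s−f)²).
That is a quadratic in h: DoF·h² − 2·s·(s−f)·h − DoF·(s−f)² = 0 ⇒ h = (s−f)·(s + √(s² + DoF²)) / DoF = 2714 × (2730 + √(2730² + 743²)) / 743 = 2714 × (2730 + 2829.30) / 743 ≈ 20307 mm.
Then N = f²/(c·h) = 16² / (0.007 × 20307) = 256 / 142.15 ≈ 1.80.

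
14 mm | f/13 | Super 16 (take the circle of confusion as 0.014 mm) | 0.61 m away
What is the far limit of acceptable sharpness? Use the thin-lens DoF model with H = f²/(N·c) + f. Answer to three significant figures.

1.37 m

Hyperfocal distance H = f²/(N·c) + f = 14²/(13 × 0.014) + 14 = 196/0.182 + 14 ≈ 1090.9 mm ≈ 1.091 m.
Far limit Df = s·(H − f)/(H − s) = 610 × (1090.9 − 14) / (1090.9 − 610) = 610 × 1076.9 / 480.9 ≈ 1366.0 mm ≈ 1.37 m.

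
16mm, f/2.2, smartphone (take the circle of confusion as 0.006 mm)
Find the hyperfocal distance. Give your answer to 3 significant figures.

Hyperfocal distance H = f²/(N·c) + f = 16²/(2.2 × 0.006) + 16 = 256/0.0132 + 16 ≈ 19409.9 mm ≈ 19.4 m.

19.4 m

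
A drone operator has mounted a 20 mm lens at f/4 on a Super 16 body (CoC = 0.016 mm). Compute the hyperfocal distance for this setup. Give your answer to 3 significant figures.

6.27 m

Hyperfocal distance H = f²/(N·c) + f = 20²/(4 × 0.016) + 20 = 400/0.064 + 20 ≈ 6270.0 mm ≈ 6.27 m.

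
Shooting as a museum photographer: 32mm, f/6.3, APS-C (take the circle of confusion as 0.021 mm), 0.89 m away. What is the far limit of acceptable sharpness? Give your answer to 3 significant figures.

Hyperfocal distance H = f²/(N·c) + f = 32²/(6.3 × 0.021) + 32 = 1024/0.1323 + 32 ≈ 7772.0 mm ≈ 7.772 m.
Far limit Df = s·(H − f)/(H − s) = 890 × (7772.0 − 32) / (7772.0 − 890) = 890 × 7740.0 / 6882.0 ≈ 1001.0 mm ≈ 1.00 m.

1.00 m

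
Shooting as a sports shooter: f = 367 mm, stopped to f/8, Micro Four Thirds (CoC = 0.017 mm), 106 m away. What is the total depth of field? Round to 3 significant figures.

22.9 m

Hyperfocal distance H = f²/(N·c) + f = 367²/(8 × 0.017) + 367 = 134689/0.136 + 367 ≈ 990727.3 mm ≈ 990.7 m.
Near limit Dn = s·(H − f)/(H + s − 2f) = 106000 × (990727.3 − 367) / (990727.3 + 106000 − 2 × 367) = 106000 × 990360.3 / 1095993.3 ≈ 95784 mm.
Far limit Df = s·(H − f)/(H − s) = 106000 × (990727.3 − 367) / (990727.3 − 106000) = 106000 × 990360.3 / 884727.3 ≈ 118656 mm.
Depth of field = Df − Dn = 118656 − 95784 ≈ 22872 mm ≈ 22.9 m.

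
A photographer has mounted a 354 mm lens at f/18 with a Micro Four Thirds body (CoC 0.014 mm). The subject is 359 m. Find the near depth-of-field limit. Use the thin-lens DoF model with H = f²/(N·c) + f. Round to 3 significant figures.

Hyperfocal distance H = f²/(N·c) + f = 354²/(18 × 0.014) + 354 = 125316/0.252 + 354 ≈ 497639.7 mm ≈ 497.6 m.
Near limit Dn = s·(H − f)/(H + s − 2f) = 359000 × (497639.7 − 354) / (497639.7 + 359000 − 2 × 354) = 359000 × 497285.7 / 855931.7 ≈ 208575 mm ≈ 209 m.

209 m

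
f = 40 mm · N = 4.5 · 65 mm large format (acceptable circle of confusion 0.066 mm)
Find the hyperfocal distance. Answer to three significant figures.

Hyperfocal distance H = f²/(N·c) + f = 40²/(4.5 × 0.066) + 40 = 1600/0.297 + 40 ≈ 5427.2 mm ≈ 5.43 m.

5.43 m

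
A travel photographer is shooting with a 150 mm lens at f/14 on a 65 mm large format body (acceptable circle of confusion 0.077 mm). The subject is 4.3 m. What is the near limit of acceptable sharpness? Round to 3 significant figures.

3.59 m

Hyperfocal distance H = f²/(N·c) + f = 150²/(14 × 0.077) + 150 = 22500/1.078 + 150 ≈ 21022.0 mm ≈ 21.02 m.
Near limit Dn = s·(H − f)/(H + s − 2f) = 4300 × (21022.0 − 150) / (21022.0 + 4300 − 2 × 150) = 4300 × 20872.0 / 25022.0 ≈ 3586.8 mm ≈ 3.59 m.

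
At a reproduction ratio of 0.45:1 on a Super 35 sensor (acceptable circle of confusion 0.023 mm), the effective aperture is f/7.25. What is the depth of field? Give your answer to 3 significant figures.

1.65 mm

At magnification m, DoF ≈ 2·N_eff·c/m² = 2 × 7.25 × 0.023 / 0.45² = 0.3335 / 0.2025 ≈ 1.65 mm.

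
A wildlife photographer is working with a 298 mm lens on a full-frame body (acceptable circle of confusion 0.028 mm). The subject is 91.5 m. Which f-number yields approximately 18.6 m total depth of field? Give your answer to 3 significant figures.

Write h = H − f = f²/(N·c). The thin-lens limits are Dn = s·h/(h + (s−f)) and Df = s·h/(h − (s−f)), so DoF = Df − Dn = 2·s·(s−f)·h / (h² − (s−f)²).
That is a quadratic in h: DoF·h² − 2·s·(s−f)·h − DoF·(s−f)² = 0 ⇒ h = (s−f)·(s + √(s² + DoF²)) / DoF = 91202 × (91500 + √(91500² + 18600²)) / 18600 = 91202 × (91500 + 93371.4) / 18600 ≈ 906486 mm.
Then N = f²/(c·h) = 298² / (0.028 × 906486) = 88804 / 25382 ≈ 3.50.

f/3.50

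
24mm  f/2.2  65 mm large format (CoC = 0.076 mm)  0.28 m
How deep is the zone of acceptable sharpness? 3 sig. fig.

Hyperfocal distance H = f²/(N·c) + f = 24²/(2.2 × 0.076) + 24 = 576/0.1672 + 24 ≈ 3469.0 mm ≈ 3.469 m.
Near limit Dn = s·(H − f)/(H + s − 2f) = 280 × (3469.0 − 24) / (3469.0 + 280 − 2 × 24) = 280 × 3445.0 / 3701.0 ≈ 260.632 mm.
Far limit Df = s·(H − f)/(H − s) = 280 × (3469.0 − 24) / (3469.0 − 280) = 280 × 3445.0 / 3189.0 ≈ 302.477 mm.
Depth of field = Df − Dn = 302.477 − 260.632 ≈ 41.845 mm.

41.8 mm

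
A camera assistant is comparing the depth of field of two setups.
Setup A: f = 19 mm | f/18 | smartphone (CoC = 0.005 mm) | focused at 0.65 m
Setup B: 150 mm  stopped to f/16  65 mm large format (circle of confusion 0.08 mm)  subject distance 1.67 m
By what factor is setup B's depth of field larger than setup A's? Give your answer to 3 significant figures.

Setup A: H = 19²/(18×0.005) + 19 ≈ 4030.1 mm; DoF = Df − Dn = 771.34 − 561.65 ≈ 209.69 mm.
Setup B: H = 150²/(16×0.08) + 150 ≈ 17728.1 mm; DoF = Df − Dn = 1828.08 − 1537.09 ≈ 290.99 mm.
Ratio = 290.99 / 209.69 ≈ 1.39.

1.39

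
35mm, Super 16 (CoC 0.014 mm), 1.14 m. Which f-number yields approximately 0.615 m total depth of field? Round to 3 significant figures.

Write h = H − f = f²/(N·c). The thin-lens limits are Dn = s·h/(h + (s−f)) and Df = s·h/(h − (s−f)), so DoF = Df − Dn = 2·s·(s−f)·h / (h² − (s−f)²).
That is a quadratic in h: DoF·h² − 2·s·(s−f)·h − DoF·(s−f)² = 0 ⇒ h = (s−f)·(s + √(s² + DoF²)) / DoF = 1105 × (1140 + √(1140² + 615²)) / 615 = 1105 × (1140 + 1295.31) / 615 ≈ 4375.6 mm.
Then N = f²/(c·h) = 35² / (0.014 × 4375.6) = 1225 / 61.259 ≈ 20.

f/20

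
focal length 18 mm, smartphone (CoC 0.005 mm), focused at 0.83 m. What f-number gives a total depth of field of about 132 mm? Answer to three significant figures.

f/6.31

Write h = H − f = f²/(N·c). The thin-lens limits are Dn = s·h/(h + (s−f)) and Df = s·h/(h − (s−f)), so DoF = Df − Dn = 2·s·(s−f)·h / (h² − (s−f)²).
That is a quadratic in h: DoF·h² − 2·s·(s−f)·h − DoF·(s−f)² = 0 ⇒ h = (s−f)·(s + √(s² + DoF²)) / DoF = 812 × (830 + √(830² + 132²)) / 132 = 812 × (830 + 840.431) / 132 ≈ 10276 mm.
Then N = f²/(c·h) = 18² / (0.005 × 10276) = 324 / 51.378 ≈ 6.31.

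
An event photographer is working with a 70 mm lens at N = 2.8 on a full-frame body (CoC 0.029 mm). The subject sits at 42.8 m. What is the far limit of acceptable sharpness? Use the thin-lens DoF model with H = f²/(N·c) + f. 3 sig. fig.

Hyperfocal distance H = f²/(N·c) + f = 70²/(2.8 × 0.029) + 70 = 4900/0.0812 + 70 ≈ 60414.8 mm ≈ 60.41 m.
Far limit Df = s·(H − f)/(H − s) = 42800 × (60414.8 − 70) / (60414.8 − 42800) = 42800 × 60344.8 / 17614.8 ≈ 146624 mm ≈ 147 m.

147 m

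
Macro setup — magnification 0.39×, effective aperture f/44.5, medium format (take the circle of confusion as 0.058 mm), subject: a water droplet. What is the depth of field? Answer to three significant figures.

33.9 mm

At magnification m, DoF ≈ 2·N_eff·c/m² = 2 × 44.5 × 0.058 / 0.39² = 5.162 / 0.1521 ≈ 33.9 mm.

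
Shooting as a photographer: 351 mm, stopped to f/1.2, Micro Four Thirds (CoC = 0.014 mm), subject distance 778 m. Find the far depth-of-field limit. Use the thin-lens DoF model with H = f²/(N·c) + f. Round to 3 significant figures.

870 m

Hyperfocal distance H = f²/(N·c) + f = 351²/(1.2 × 0.014) + 351 = 123201/0.0168 + 351 ≈ 7333743.9 mm ≈ 7334 m.
Far limit Df = s·(H − f)/(H − s) = 778000 × (7333743.9 − 351) / (7333743.9 − 778000) = 778000 × 7333392.9 / 6555743.9 ≈ 870287 mm ≈ 870 m.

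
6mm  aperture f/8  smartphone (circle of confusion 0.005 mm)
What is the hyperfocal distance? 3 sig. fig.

Hyperfocal distance H = f²/(N·c) + f = 6²/(8 × 0.005) + 6 = 36/0.04 + 6 ≈ 906.0 mm ≈ 0.906 m.

0.906 m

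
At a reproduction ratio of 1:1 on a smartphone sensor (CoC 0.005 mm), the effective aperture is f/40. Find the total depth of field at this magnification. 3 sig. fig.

0.400 mm

At magnification m, DoF ≈ 2·N_eff·c/m² = 2 × 40 × 0.005 / 1² = 0.4 / 1 ≈ 0.4 mm.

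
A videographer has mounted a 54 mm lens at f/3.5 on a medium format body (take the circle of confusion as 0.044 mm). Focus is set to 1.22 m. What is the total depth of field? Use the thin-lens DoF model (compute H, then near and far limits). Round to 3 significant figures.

151 mm

Hyperfocal distance H = f²/(N·c) + f = 54²/(3.5 × 0.044) + 54 = 2916/0.154 + 54 ≈ 18989.1 mm ≈ 18.99 m.
Near limit Dn = s·(H − f)/(H + s − 2f) = 1220 × (18989.1 − 54) / (18989.1 + 1220 − 2 × 54) = 1220 × 18935.1 / 20101.1 ≈ 1149.23 mm.
Far limit Df = s·(H − f)/(H − s) = 1220 × (18989.1 − 54) / (18989.1 − 1220) = 1220 × 18935.1 / 17769.1 ≈ 1300.06 mm.
Depth of field = Df − Dn = 1300.06 − 1149.23 ≈ 150.83 mm.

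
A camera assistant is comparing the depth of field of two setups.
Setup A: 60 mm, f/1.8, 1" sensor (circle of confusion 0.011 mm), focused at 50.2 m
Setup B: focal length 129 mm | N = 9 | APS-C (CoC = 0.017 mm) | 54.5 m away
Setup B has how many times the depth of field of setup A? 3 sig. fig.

2.42

Setup A: H = 60²/(1.8×0.011) + 60 ≈ 181878.2 mm; DoF = Df − Dn = 69315 − 39349 ≈ 29966 mm.
Setup B: H = 129²/(9×0.017) + 129 ≈ 108893.7 mm; DoF = Df − Dn = 108977 − 36336 ≈ 72641 mm.
Ratio = 72641 / 29966 ≈ 2.42.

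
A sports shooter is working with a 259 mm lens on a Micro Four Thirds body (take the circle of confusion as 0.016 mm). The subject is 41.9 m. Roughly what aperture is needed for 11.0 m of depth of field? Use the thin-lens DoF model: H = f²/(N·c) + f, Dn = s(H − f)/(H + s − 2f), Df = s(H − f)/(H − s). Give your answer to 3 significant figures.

Write h = H − f = f²/(N·c). The thin-lens limits are Dn = s·h/(h + (s−f)) and Df = s·h/(h − (s−f)), so DoF = Df − Dn = 2·s·(s−f)·h / (h² − (s−f)²).
That is a quadratic in h: DoF·h² − 2·s·(s−f)·h − DoF·(s−f)² = 0 ⇒ h = (s−f)·(s + √(s² + DoF²)) / DoF = 41641 × (41900 + √(41900² + 11000²)) / 11000 = 41641 × (41900 + 43319.9) / 11000 ≈ 322604 mm.
Then N = f²/(c·h) = 259² / (0.016 × 322604) = 67081 / 5161.7 ≈ 13.

f/13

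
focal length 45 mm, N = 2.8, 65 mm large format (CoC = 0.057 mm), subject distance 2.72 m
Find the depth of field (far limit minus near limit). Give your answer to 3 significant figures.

1.20 m

Hyperfocal distance H = f²/(N·c) + f = 45²/(2.8 × 0.057) + 45 = 2025/0.1596 + 45 ≈ 12733.0 mm ≈ 12.73 m.
Near limit Dn = s·(H − f)/(H + s − 2f) = 2720 × (12733.0 − 45) / (12733.0 + 2720 − 2 × 45) = 2720 × 12688.0 / 15363.0 ≈ 2246.4 mm.
Far limit Df = s·(H − f)/(H − s) = 2720 × (12733.0 − 45) / (12733.0 − 2720) = 2720 × 12688.0 / 10013.0 ≈ 3446.7 mm.
Depth of field = Df − Dn = 3446.7 − 2246.4 ≈ 1200.3 mm ≈ 1.20 m.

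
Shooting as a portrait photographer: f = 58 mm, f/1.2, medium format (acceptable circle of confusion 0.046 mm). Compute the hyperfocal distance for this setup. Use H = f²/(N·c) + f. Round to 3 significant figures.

Hyperfocal distance H = f²/(N·c) + f = 58²/(1.2 × 0.046) + 58 = 3364/0.0552 + 58 ≈ 61000.0 mm ≈ 61.0 m.

61.0 m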